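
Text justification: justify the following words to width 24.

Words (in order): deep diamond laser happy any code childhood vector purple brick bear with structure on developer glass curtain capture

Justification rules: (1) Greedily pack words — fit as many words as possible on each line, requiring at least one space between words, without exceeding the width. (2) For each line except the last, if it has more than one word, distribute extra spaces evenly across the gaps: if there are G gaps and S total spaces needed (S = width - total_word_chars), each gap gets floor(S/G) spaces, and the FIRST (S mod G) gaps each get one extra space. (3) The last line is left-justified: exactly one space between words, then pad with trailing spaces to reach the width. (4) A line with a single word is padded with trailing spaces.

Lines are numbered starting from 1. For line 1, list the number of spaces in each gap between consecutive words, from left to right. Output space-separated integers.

Answer: 1 1 1

Derivation:
Line 1: ['deep', 'diamond', 'laser', 'happy'] (min_width=24, slack=0)
Line 2: ['any', 'code', 'childhood'] (min_width=18, slack=6)
Line 3: ['vector', 'purple', 'brick', 'bear'] (min_width=24, slack=0)
Line 4: ['with', 'structure', 'on'] (min_width=17, slack=7)
Line 5: ['developer', 'glass', 'curtain'] (min_width=23, slack=1)
Line 6: ['capture'] (min_width=7, slack=17)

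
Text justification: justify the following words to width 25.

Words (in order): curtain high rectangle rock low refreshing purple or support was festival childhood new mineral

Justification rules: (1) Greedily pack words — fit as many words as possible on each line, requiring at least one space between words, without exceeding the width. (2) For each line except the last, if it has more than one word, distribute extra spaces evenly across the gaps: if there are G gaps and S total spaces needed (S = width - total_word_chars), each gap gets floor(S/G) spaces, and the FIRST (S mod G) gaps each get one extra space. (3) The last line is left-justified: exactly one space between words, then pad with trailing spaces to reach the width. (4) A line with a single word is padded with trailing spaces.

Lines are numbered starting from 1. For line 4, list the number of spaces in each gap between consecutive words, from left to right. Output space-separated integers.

Line 1: ['curtain', 'high', 'rectangle'] (min_width=22, slack=3)
Line 2: ['rock', 'low', 'refreshing'] (min_width=19, slack=6)
Line 3: ['purple', 'or', 'support', 'was'] (min_width=21, slack=4)
Line 4: ['festival', 'childhood', 'new'] (min_width=22, slack=3)
Line 5: ['mineral'] (min_width=7, slack=18)

Answer: 3 2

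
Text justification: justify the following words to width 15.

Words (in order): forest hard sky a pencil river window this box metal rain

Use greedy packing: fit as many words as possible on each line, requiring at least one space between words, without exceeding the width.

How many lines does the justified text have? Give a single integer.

Line 1: ['forest', 'hard', 'sky'] (min_width=15, slack=0)
Line 2: ['a', 'pencil', 'river'] (min_width=14, slack=1)
Line 3: ['window', 'this', 'box'] (min_width=15, slack=0)
Line 4: ['metal', 'rain'] (min_width=10, slack=5)
Total lines: 4

Answer: 4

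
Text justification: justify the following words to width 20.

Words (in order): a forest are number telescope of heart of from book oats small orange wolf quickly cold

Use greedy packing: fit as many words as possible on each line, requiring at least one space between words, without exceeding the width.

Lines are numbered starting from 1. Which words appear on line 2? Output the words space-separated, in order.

Answer: telescope of heart

Derivation:
Line 1: ['a', 'forest', 'are', 'number'] (min_width=19, slack=1)
Line 2: ['telescope', 'of', 'heart'] (min_width=18, slack=2)
Line 3: ['of', 'from', 'book', 'oats'] (min_width=17, slack=3)
Line 4: ['small', 'orange', 'wolf'] (min_width=17, slack=3)
Line 5: ['quickly', 'cold'] (min_width=12, slack=8)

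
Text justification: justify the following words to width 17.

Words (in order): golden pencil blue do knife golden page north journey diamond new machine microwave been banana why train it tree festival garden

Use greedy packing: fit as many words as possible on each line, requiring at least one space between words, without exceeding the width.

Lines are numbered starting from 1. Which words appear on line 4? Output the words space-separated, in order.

Answer: journey diamond

Derivation:
Line 1: ['golden', 'pencil'] (min_width=13, slack=4)
Line 2: ['blue', 'do', 'knife'] (min_width=13, slack=4)
Line 3: ['golden', 'page', 'north'] (min_width=17, slack=0)
Line 4: ['journey', 'diamond'] (min_width=15, slack=2)
Line 5: ['new', 'machine'] (min_width=11, slack=6)
Line 6: ['microwave', 'been'] (min_width=14, slack=3)
Line 7: ['banana', 'why', 'train'] (min_width=16, slack=1)
Line 8: ['it', 'tree', 'festival'] (min_width=16, slack=1)
Line 9: ['garden'] (min_width=6, slack=11)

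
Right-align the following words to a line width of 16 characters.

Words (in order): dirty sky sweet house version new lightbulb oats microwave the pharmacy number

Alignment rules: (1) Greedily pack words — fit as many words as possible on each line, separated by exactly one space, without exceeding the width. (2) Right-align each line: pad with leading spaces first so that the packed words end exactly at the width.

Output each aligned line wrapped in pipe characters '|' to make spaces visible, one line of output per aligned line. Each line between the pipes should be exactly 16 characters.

Answer: | dirty sky sweet|
|   house version|
|   new lightbulb|
|  oats microwave|
|    the pharmacy|
|          number|

Derivation:
Line 1: ['dirty', 'sky', 'sweet'] (min_width=15, slack=1)
Line 2: ['house', 'version'] (min_width=13, slack=3)
Line 3: ['new', 'lightbulb'] (min_width=13, slack=3)
Line 4: ['oats', 'microwave'] (min_width=14, slack=2)
Line 5: ['the', 'pharmacy'] (min_width=12, slack=4)
Line 6: ['number'] (min_width=6, slack=10)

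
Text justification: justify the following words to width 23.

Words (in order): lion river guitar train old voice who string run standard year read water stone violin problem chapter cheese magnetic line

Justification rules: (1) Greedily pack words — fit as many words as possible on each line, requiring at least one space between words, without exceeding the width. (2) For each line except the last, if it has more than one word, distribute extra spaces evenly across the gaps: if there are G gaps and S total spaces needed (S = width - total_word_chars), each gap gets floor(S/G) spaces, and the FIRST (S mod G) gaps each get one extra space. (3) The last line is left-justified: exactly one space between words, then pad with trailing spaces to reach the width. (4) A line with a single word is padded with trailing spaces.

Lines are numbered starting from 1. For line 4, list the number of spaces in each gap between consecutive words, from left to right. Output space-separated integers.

Line 1: ['lion', 'river', 'guitar', 'train'] (min_width=23, slack=0)
Line 2: ['old', 'voice', 'who', 'string'] (min_width=20, slack=3)
Line 3: ['run', 'standard', 'year', 'read'] (min_width=22, slack=1)
Line 4: ['water', 'stone', 'violin'] (min_width=18, slack=5)
Line 5: ['problem', 'chapter', 'cheese'] (min_width=22, slack=1)
Line 6: ['magnetic', 'line'] (min_width=13, slack=10)

Answer: 4 3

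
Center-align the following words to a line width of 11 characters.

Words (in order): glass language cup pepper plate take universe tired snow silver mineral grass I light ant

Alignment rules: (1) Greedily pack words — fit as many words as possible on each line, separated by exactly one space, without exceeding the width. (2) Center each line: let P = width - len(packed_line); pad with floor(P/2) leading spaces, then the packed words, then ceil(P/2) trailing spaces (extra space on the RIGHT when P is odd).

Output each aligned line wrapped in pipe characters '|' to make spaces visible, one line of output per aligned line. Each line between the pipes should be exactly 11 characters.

Answer: |   glass   |
| language  |
|cup pepper |
|plate take |
| universe  |
|tired snow |
|  silver   |
|  mineral  |
|  grass I  |
| light ant |

Derivation:
Line 1: ['glass'] (min_width=5, slack=6)
Line 2: ['language'] (min_width=8, slack=3)
Line 3: ['cup', 'pepper'] (min_width=10, slack=1)
Line 4: ['plate', 'take'] (min_width=10, slack=1)
Line 5: ['universe'] (min_width=8, slack=3)
Line 6: ['tired', 'snow'] (min_width=10, slack=1)
Line 7: ['silver'] (min_width=6, slack=5)
Line 8: ['mineral'] (min_width=7, slack=4)
Line 9: ['grass', 'I'] (min_width=7, slack=4)
Line 10: ['light', 'ant'] (min_width=9, slack=2)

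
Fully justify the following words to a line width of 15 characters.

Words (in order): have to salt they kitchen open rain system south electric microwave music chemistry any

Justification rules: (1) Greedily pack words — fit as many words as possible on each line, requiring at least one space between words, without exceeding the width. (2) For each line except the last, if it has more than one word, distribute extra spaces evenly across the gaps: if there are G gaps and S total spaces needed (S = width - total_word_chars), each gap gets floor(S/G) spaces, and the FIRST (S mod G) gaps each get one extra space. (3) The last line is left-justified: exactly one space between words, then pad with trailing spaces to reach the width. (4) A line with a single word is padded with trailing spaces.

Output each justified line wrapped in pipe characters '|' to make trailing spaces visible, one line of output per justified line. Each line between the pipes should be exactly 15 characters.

Answer: |have   to  salt|
|they    kitchen|
|open       rain|
|system    south|
|electric       |
|microwave music|
|chemistry any  |

Derivation:
Line 1: ['have', 'to', 'salt'] (min_width=12, slack=3)
Line 2: ['they', 'kitchen'] (min_width=12, slack=3)
Line 3: ['open', 'rain'] (min_width=9, slack=6)
Line 4: ['system', 'south'] (min_width=12, slack=3)
Line 5: ['electric'] (min_width=8, slack=7)
Line 6: ['microwave', 'music'] (min_width=15, slack=0)
Line 7: ['chemistry', 'any'] (min_width=13, slack=2)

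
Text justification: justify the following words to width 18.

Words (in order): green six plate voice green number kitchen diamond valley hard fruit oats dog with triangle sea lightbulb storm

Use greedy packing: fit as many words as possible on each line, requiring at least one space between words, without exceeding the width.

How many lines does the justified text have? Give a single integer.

Line 1: ['green', 'six', 'plate'] (min_width=15, slack=3)
Line 2: ['voice', 'green', 'number'] (min_width=18, slack=0)
Line 3: ['kitchen', 'diamond'] (min_width=15, slack=3)
Line 4: ['valley', 'hard', 'fruit'] (min_width=17, slack=1)
Line 5: ['oats', 'dog', 'with'] (min_width=13, slack=5)
Line 6: ['triangle', 'sea'] (min_width=12, slack=6)
Line 7: ['lightbulb', 'storm'] (min_width=15, slack=3)
Total lines: 7

Answer: 7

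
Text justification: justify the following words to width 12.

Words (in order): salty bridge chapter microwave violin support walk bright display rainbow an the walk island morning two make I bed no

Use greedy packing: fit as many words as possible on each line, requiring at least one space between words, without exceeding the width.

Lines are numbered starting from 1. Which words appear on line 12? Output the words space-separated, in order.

Line 1: ['salty', 'bridge'] (min_width=12, slack=0)
Line 2: ['chapter'] (min_width=7, slack=5)
Line 3: ['microwave'] (min_width=9, slack=3)
Line 4: ['violin'] (min_width=6, slack=6)
Line 5: ['support', 'walk'] (min_width=12, slack=0)
Line 6: ['bright'] (min_width=6, slack=6)
Line 7: ['display'] (min_width=7, slack=5)
Line 8: ['rainbow', 'an'] (min_width=10, slack=2)
Line 9: ['the', 'walk'] (min_width=8, slack=4)
Line 10: ['island'] (min_width=6, slack=6)
Line 11: ['morning', 'two'] (min_width=11, slack=1)
Line 12: ['make', 'I', 'bed'] (min_width=10, slack=2)
Line 13: ['no'] (min_width=2, slack=10)

Answer: make I bed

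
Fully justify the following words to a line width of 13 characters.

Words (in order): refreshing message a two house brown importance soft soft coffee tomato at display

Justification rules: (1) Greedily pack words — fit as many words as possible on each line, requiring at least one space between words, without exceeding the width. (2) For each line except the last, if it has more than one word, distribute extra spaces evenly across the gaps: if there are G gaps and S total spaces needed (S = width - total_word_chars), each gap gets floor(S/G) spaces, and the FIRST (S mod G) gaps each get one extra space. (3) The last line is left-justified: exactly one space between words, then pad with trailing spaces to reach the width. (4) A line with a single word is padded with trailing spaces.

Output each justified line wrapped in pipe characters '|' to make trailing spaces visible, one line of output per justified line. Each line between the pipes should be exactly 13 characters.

Line 1: ['refreshing'] (min_width=10, slack=3)
Line 2: ['message', 'a', 'two'] (min_width=13, slack=0)
Line 3: ['house', 'brown'] (min_width=11, slack=2)
Line 4: ['importance'] (min_width=10, slack=3)
Line 5: ['soft', 'soft'] (min_width=9, slack=4)
Line 6: ['coffee', 'tomato'] (min_width=13, slack=0)
Line 7: ['at', 'display'] (min_width=10, slack=3)

Answer: |refreshing   |
|message a two|
|house   brown|
|importance   |
|soft     soft|
|coffee tomato|
|at display   |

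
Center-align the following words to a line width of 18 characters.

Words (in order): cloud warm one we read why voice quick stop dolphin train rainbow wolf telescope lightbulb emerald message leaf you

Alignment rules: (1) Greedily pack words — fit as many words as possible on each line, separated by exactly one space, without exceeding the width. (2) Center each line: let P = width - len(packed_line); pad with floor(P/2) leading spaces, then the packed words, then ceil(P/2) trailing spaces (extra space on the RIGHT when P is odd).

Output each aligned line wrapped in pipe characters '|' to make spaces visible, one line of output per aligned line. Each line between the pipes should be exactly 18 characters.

Line 1: ['cloud', 'warm', 'one', 'we'] (min_width=17, slack=1)
Line 2: ['read', 'why', 'voice'] (min_width=14, slack=4)
Line 3: ['quick', 'stop', 'dolphin'] (min_width=18, slack=0)
Line 4: ['train', 'rainbow', 'wolf'] (min_width=18, slack=0)
Line 5: ['telescope'] (min_width=9, slack=9)
Line 6: ['lightbulb', 'emerald'] (min_width=17, slack=1)
Line 7: ['message', 'leaf', 'you'] (min_width=16, slack=2)

Answer: |cloud warm one we |
|  read why voice  |
|quick stop dolphin|
|train rainbow wolf|
|    telescope     |
|lightbulb emerald |
| message leaf you |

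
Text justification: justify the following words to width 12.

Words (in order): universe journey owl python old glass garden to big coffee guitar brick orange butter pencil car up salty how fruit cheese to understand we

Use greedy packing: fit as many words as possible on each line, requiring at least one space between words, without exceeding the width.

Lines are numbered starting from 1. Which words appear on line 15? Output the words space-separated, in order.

Answer: we

Derivation:
Line 1: ['universe'] (min_width=8, slack=4)
Line 2: ['journey', 'owl'] (min_width=11, slack=1)
Line 3: ['python', 'old'] (min_width=10, slack=2)
Line 4: ['glass', 'garden'] (min_width=12, slack=0)
Line 5: ['to', 'big'] (min_width=6, slack=6)
Line 6: ['coffee'] (min_width=6, slack=6)
Line 7: ['guitar', 'brick'] (min_width=12, slack=0)
Line 8: ['orange'] (min_width=6, slack=6)
Line 9: ['butter'] (min_width=6, slack=6)
Line 10: ['pencil', 'car'] (min_width=10, slack=2)
Line 11: ['up', 'salty', 'how'] (min_width=12, slack=0)
Line 12: ['fruit', 'cheese'] (min_width=12, slack=0)
Line 13: ['to'] (min_width=2, slack=10)
Line 14: ['understand'] (min_width=10, slack=2)
Line 15: ['we'] (min_width=2, slack=10)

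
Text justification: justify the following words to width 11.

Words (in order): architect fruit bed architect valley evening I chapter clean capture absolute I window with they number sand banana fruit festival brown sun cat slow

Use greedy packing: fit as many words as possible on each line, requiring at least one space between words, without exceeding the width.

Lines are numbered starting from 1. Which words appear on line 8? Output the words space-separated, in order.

Line 1: ['architect'] (min_width=9, slack=2)
Line 2: ['fruit', 'bed'] (min_width=9, slack=2)
Line 3: ['architect'] (min_width=9, slack=2)
Line 4: ['valley'] (min_width=6, slack=5)
Line 5: ['evening', 'I'] (min_width=9, slack=2)
Line 6: ['chapter'] (min_width=7, slack=4)
Line 7: ['clean'] (min_width=5, slack=6)
Line 8: ['capture'] (min_width=7, slack=4)
Line 9: ['absolute', 'I'] (min_width=10, slack=1)
Line 10: ['window', 'with'] (min_width=11, slack=0)
Line 11: ['they', 'number'] (min_width=11, slack=0)
Line 12: ['sand', 'banana'] (min_width=11, slack=0)
Line 13: ['fruit'] (min_width=5, slack=6)
Line 14: ['festival'] (min_width=8, slack=3)
Line 15: ['brown', 'sun'] (min_width=9, slack=2)
Line 16: ['cat', 'slow'] (min_width=8, slack=3)

Answer: capture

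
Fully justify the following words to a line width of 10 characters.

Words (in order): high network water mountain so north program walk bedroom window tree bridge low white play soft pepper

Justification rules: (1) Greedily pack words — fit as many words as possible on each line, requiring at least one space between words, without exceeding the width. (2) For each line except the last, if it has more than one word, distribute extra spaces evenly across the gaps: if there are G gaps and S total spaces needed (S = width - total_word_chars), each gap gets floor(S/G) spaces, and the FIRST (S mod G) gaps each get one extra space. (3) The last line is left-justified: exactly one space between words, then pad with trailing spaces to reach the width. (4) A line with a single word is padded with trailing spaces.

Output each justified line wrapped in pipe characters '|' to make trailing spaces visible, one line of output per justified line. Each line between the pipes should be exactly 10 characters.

Line 1: ['high'] (min_width=4, slack=6)
Line 2: ['network'] (min_width=7, slack=3)
Line 3: ['water'] (min_width=5, slack=5)
Line 4: ['mountain'] (min_width=8, slack=2)
Line 5: ['so', 'north'] (min_width=8, slack=2)
Line 6: ['program'] (min_width=7, slack=3)
Line 7: ['walk'] (min_width=4, slack=6)
Line 8: ['bedroom'] (min_width=7, slack=3)
Line 9: ['window'] (min_width=6, slack=4)
Line 10: ['tree'] (min_width=4, slack=6)
Line 11: ['bridge', 'low'] (min_width=10, slack=0)
Line 12: ['white', 'play'] (min_width=10, slack=0)
Line 13: ['soft'] (min_width=4, slack=6)
Line 14: ['pepper'] (min_width=6, slack=4)

Answer: |high      |
|network   |
|water     |
|mountain  |
|so   north|
|program   |
|walk      |
|bedroom   |
|window    |
|tree      |
|bridge low|
|white play|
|soft      |
|pepper    |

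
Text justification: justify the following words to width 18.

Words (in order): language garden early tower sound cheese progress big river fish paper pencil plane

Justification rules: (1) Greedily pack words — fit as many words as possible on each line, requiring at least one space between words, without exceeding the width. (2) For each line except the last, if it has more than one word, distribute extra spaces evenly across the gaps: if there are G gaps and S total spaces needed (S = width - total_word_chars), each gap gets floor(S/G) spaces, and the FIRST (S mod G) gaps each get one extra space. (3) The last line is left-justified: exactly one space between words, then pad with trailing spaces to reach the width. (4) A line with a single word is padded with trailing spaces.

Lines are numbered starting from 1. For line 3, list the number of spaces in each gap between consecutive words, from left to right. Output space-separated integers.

Answer: 4

Derivation:
Line 1: ['language', 'garden'] (min_width=15, slack=3)
Line 2: ['early', 'tower', 'sound'] (min_width=17, slack=1)
Line 3: ['cheese', 'progress'] (min_width=15, slack=3)
Line 4: ['big', 'river', 'fish'] (min_width=14, slack=4)
Line 5: ['paper', 'pencil', 'plane'] (min_width=18, slack=0)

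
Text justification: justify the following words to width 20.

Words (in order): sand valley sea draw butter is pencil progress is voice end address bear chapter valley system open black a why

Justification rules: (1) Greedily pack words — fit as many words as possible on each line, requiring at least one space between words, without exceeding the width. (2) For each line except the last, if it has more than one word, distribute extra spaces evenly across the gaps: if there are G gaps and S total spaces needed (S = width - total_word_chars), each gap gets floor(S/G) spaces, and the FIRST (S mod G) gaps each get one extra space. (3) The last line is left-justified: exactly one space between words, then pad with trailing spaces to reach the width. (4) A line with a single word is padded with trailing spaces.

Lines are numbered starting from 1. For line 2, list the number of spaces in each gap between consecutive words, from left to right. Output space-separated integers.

Line 1: ['sand', 'valley', 'sea', 'draw'] (min_width=20, slack=0)
Line 2: ['butter', 'is', 'pencil'] (min_width=16, slack=4)
Line 3: ['progress', 'is', 'voice'] (min_width=17, slack=3)
Line 4: ['end', 'address', 'bear'] (min_width=16, slack=4)
Line 5: ['chapter', 'valley'] (min_width=14, slack=6)
Line 6: ['system', 'open', 'black', 'a'] (min_width=19, slack=1)
Line 7: ['why'] (min_width=3, slack=17)

Answer: 3 3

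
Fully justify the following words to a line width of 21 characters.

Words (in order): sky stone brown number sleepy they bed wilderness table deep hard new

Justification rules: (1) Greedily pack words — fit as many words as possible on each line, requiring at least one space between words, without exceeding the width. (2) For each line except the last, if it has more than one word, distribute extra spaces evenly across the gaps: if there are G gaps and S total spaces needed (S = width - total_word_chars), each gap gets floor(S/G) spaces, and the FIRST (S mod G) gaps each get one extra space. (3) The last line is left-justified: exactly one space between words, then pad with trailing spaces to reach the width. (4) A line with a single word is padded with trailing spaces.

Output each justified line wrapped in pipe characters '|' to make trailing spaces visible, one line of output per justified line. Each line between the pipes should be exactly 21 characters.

Answer: |sky    stone    brown|
|number   sleepy  they|
|bed  wilderness table|
|deep hard new        |

Derivation:
Line 1: ['sky', 'stone', 'brown'] (min_width=15, slack=6)
Line 2: ['number', 'sleepy', 'they'] (min_width=18, slack=3)
Line 3: ['bed', 'wilderness', 'table'] (min_width=20, slack=1)
Line 4: ['deep', 'hard', 'new'] (min_width=13, slack=8)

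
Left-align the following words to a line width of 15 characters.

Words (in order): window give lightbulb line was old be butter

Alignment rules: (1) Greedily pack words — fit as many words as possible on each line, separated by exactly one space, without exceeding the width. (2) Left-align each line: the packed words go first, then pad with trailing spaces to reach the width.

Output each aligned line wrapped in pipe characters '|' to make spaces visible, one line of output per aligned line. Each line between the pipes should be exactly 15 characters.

Answer: |window give    |
|lightbulb line |
|was old be     |
|butter         |

Derivation:
Line 1: ['window', 'give'] (min_width=11, slack=4)
Line 2: ['lightbulb', 'line'] (min_width=14, slack=1)
Line 3: ['was', 'old', 'be'] (min_width=10, slack=5)
Line 4: ['butter'] (min_width=6, slack=9)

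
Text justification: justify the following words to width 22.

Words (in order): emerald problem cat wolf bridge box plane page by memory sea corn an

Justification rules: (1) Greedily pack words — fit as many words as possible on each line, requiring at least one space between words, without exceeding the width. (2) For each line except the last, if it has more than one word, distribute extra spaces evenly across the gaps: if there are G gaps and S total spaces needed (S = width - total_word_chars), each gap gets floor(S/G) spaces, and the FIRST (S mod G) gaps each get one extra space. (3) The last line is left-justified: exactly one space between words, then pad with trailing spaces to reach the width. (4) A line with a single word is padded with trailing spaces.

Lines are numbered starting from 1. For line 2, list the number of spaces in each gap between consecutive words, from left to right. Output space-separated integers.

Line 1: ['emerald', 'problem', 'cat'] (min_width=19, slack=3)
Line 2: ['wolf', 'bridge', 'box', 'plane'] (min_width=21, slack=1)
Line 3: ['page', 'by', 'memory', 'sea'] (min_width=18, slack=4)
Line 4: ['corn', 'an'] (min_width=7, slack=15)

Answer: 2 1 1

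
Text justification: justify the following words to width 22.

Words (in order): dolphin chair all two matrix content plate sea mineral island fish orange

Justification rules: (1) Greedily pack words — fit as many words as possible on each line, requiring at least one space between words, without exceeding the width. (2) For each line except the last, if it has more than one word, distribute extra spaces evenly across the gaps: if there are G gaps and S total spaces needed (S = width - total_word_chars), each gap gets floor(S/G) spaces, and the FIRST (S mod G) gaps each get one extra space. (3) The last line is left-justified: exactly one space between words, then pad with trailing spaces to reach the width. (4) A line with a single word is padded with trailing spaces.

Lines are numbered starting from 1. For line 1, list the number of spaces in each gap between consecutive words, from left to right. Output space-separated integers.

Answer: 2 1 1

Derivation:
Line 1: ['dolphin', 'chair', 'all', 'two'] (min_width=21, slack=1)
Line 2: ['matrix', 'content', 'plate'] (min_width=20, slack=2)
Line 3: ['sea', 'mineral', 'island'] (min_width=18, slack=4)
Line 4: ['fish', 'orange'] (min_width=11, slack=11)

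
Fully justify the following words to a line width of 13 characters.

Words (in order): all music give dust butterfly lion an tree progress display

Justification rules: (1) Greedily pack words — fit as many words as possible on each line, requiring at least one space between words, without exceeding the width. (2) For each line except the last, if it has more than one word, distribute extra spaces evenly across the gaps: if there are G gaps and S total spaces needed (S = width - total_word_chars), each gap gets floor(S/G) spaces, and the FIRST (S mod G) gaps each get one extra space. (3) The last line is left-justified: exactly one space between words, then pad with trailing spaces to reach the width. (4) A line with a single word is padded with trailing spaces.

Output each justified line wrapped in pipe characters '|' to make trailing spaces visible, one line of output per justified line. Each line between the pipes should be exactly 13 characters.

Answer: |all     music|
|give     dust|
|butterfly    |
|lion  an tree|
|progress     |
|display      |

Derivation:
Line 1: ['all', 'music'] (min_width=9, slack=4)
Line 2: ['give', 'dust'] (min_width=9, slack=4)
Line 3: ['butterfly'] (min_width=9, slack=4)
Line 4: ['lion', 'an', 'tree'] (min_width=12, slack=1)
Line 5: ['progress'] (min_width=8, slack=5)
Line 6: ['display'] (min_width=7, slack=6)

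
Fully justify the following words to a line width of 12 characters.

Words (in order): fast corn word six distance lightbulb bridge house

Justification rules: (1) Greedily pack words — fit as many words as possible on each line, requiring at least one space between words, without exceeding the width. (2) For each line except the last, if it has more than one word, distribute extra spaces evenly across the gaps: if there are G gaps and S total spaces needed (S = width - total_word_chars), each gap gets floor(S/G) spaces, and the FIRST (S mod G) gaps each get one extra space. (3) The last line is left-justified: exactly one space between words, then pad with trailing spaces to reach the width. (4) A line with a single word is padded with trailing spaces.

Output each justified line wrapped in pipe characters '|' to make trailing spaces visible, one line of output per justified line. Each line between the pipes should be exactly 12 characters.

Answer: |fast    corn|
|word     six|
|distance    |
|lightbulb   |
|bridge house|

Derivation:
Line 1: ['fast', 'corn'] (min_width=9, slack=3)
Line 2: ['word', 'six'] (min_width=8, slack=4)
Line 3: ['distance'] (min_width=8, slack=4)
Line 4: ['lightbulb'] (min_width=9, slack=3)
Line 5: ['bridge', 'house'] (min_width=12, slack=0)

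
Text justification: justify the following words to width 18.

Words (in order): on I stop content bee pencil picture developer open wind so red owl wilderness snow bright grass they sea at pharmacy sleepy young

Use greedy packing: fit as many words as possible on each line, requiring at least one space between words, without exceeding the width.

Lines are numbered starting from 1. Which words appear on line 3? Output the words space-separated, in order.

Answer: developer open

Derivation:
Line 1: ['on', 'I', 'stop', 'content'] (min_width=17, slack=1)
Line 2: ['bee', 'pencil', 'picture'] (min_width=18, slack=0)
Line 3: ['developer', 'open'] (min_width=14, slack=4)
Line 4: ['wind', 'so', 'red', 'owl'] (min_width=15, slack=3)
Line 5: ['wilderness', 'snow'] (min_width=15, slack=3)
Line 6: ['bright', 'grass', 'they'] (min_width=17, slack=1)
Line 7: ['sea', 'at', 'pharmacy'] (min_width=15, slack=3)
Line 8: ['sleepy', 'young'] (min_width=12, slack=6)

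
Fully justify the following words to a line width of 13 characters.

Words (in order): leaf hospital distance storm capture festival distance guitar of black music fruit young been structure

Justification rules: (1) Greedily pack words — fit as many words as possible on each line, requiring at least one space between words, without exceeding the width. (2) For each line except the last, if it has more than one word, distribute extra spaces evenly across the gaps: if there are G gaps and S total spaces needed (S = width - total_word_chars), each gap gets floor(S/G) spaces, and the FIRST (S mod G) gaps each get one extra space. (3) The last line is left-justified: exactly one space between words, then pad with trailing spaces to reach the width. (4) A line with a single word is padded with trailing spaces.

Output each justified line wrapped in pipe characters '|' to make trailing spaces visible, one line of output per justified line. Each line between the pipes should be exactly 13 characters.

Line 1: ['leaf', 'hospital'] (min_width=13, slack=0)
Line 2: ['distance'] (min_width=8, slack=5)
Line 3: ['storm', 'capture'] (min_width=13, slack=0)
Line 4: ['festival'] (min_width=8, slack=5)
Line 5: ['distance'] (min_width=8, slack=5)
Line 6: ['guitar', 'of'] (min_width=9, slack=4)
Line 7: ['black', 'music'] (min_width=11, slack=2)
Line 8: ['fruit', 'young'] (min_width=11, slack=2)
Line 9: ['been'] (min_width=4, slack=9)
Line 10: ['structure'] (min_width=9, slack=4)

Answer: |leaf hospital|
|distance     |
|storm capture|
|festival     |
|distance     |
|guitar     of|
|black   music|
|fruit   young|
|been         |
|structure    |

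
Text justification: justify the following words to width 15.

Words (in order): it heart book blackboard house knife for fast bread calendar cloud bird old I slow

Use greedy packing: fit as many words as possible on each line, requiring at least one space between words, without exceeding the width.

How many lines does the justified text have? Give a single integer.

Answer: 6

Derivation:
Line 1: ['it', 'heart', 'book'] (min_width=13, slack=2)
Line 2: ['blackboard'] (min_width=10, slack=5)
Line 3: ['house', 'knife', 'for'] (min_width=15, slack=0)
Line 4: ['fast', 'bread'] (min_width=10, slack=5)
Line 5: ['calendar', 'cloud'] (min_width=14, slack=1)
Line 6: ['bird', 'old', 'I', 'slow'] (min_width=15, slack=0)
Total lines: 6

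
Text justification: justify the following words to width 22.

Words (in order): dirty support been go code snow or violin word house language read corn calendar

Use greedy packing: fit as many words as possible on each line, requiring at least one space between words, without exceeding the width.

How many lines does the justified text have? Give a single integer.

Answer: 4

Derivation:
Line 1: ['dirty', 'support', 'been', 'go'] (min_width=21, slack=1)
Line 2: ['code', 'snow', 'or', 'violin'] (min_width=19, slack=3)
Line 3: ['word', 'house', 'language'] (min_width=19, slack=3)
Line 4: ['read', 'corn', 'calendar'] (min_width=18, slack=4)
Total lines: 4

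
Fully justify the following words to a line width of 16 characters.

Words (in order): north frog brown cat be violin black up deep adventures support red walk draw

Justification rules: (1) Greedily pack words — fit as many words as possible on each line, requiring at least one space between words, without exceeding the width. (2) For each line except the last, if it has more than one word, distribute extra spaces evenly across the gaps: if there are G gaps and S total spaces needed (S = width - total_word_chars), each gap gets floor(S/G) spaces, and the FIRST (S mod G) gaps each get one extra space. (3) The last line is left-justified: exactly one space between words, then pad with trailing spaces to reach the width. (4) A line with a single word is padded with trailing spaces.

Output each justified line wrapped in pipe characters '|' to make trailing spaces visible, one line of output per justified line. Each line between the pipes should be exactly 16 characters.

Line 1: ['north', 'frog', 'brown'] (min_width=16, slack=0)
Line 2: ['cat', 'be', 'violin'] (min_width=13, slack=3)
Line 3: ['black', 'up', 'deep'] (min_width=13, slack=3)
Line 4: ['adventures'] (min_width=10, slack=6)
Line 5: ['support', 'red', 'walk'] (min_width=16, slack=0)
Line 6: ['draw'] (min_width=4, slack=12)

Answer: |north frog brown|
|cat   be  violin|
|black   up  deep|
|adventures      |
|support red walk|
|draw            |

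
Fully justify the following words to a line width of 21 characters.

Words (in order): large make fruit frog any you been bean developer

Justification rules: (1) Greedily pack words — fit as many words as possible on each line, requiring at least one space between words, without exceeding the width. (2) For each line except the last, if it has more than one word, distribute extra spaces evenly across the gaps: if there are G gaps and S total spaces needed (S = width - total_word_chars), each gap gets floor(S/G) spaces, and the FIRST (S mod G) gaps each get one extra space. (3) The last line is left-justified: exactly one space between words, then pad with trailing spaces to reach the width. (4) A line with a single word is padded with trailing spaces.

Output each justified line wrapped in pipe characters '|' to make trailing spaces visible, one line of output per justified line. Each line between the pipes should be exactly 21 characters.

Answer: |large make fruit frog|
|any   you  been  bean|
|developer            |

Derivation:
Line 1: ['large', 'make', 'fruit', 'frog'] (min_width=21, slack=0)
Line 2: ['any', 'you', 'been', 'bean'] (min_width=17, slack=4)
Line 3: ['developer'] (min_width=9, slack=12)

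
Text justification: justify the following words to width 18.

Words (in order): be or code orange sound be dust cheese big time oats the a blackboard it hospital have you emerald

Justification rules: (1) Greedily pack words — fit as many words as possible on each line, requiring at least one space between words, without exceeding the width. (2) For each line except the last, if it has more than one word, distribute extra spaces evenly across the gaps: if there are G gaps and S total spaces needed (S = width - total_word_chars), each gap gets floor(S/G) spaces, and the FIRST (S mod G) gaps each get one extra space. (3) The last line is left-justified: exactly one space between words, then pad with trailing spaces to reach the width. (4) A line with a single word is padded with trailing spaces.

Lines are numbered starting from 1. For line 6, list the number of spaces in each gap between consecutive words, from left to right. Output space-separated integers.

Line 1: ['be', 'or', 'code', 'orange'] (min_width=17, slack=1)
Line 2: ['sound', 'be', 'dust'] (min_width=13, slack=5)
Line 3: ['cheese', 'big', 'time'] (min_width=15, slack=3)
Line 4: ['oats', 'the', 'a'] (min_width=10, slack=8)
Line 5: ['blackboard', 'it'] (min_width=13, slack=5)
Line 6: ['hospital', 'have', 'you'] (min_width=17, slack=1)
Line 7: ['emerald'] (min_width=7, slack=11)

Answer: 2 1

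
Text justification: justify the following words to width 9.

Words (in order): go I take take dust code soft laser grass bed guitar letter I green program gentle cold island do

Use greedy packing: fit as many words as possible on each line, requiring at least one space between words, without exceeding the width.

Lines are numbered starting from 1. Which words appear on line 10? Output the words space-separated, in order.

Answer: gentle

Derivation:
Line 1: ['go', 'I', 'take'] (min_width=9, slack=0)
Line 2: ['take', 'dust'] (min_width=9, slack=0)
Line 3: ['code', 'soft'] (min_width=9, slack=0)
Line 4: ['laser'] (min_width=5, slack=4)
Line 5: ['grass', 'bed'] (min_width=9, slack=0)
Line 6: ['guitar'] (min_width=6, slack=3)
Line 7: ['letter', 'I'] (min_width=8, slack=1)
Line 8: ['green'] (min_width=5, slack=4)
Line 9: ['program'] (min_width=7, slack=2)
Line 10: ['gentle'] (min_width=6, slack=3)
Line 11: ['cold'] (min_width=4, slack=5)
Line 12: ['island', 'do'] (min_width=9, slack=0)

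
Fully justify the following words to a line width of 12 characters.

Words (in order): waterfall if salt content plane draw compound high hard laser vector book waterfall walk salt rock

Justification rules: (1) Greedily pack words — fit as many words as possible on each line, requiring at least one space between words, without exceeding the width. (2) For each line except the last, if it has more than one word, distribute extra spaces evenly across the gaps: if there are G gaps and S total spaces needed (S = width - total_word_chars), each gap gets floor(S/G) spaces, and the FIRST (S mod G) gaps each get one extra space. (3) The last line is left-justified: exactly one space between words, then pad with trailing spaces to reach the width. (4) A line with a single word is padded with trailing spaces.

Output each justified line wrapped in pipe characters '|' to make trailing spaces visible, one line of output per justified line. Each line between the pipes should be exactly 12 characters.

Answer: |waterfall if|
|salt content|
|plane   draw|
|compound    |
|high    hard|
|laser vector|
|book        |
|waterfall   |
|walk    salt|
|rock        |

Derivation:
Line 1: ['waterfall', 'if'] (min_width=12, slack=0)
Line 2: ['salt', 'content'] (min_width=12, slack=0)
Line 3: ['plane', 'draw'] (min_width=10, slack=2)
Line 4: ['compound'] (min_width=8, slack=4)
Line 5: ['high', 'hard'] (min_width=9, slack=3)
Line 6: ['laser', 'vector'] (min_width=12, slack=0)
Line 7: ['book'] (min_width=4, slack=8)
Line 8: ['waterfall'] (min_width=9, slack=3)
Line 9: ['walk', 'salt'] (min_width=9, slack=3)
Line 10: ['rock'] (min_width=4, slack=8)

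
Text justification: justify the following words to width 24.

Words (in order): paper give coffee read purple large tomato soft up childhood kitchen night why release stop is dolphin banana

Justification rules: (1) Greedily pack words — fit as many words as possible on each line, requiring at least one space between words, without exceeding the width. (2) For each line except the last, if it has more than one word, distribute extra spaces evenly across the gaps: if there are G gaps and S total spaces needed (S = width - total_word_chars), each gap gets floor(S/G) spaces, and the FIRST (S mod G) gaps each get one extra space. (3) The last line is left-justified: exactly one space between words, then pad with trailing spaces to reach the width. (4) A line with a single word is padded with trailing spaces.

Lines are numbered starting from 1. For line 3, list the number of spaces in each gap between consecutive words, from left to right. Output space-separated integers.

Answer: 3 3

Derivation:
Line 1: ['paper', 'give', 'coffee', 'read'] (min_width=22, slack=2)
Line 2: ['purple', 'large', 'tomato', 'soft'] (min_width=24, slack=0)
Line 3: ['up', 'childhood', 'kitchen'] (min_width=20, slack=4)
Line 4: ['night', 'why', 'release', 'stop'] (min_width=22, slack=2)
Line 5: ['is', 'dolphin', 'banana'] (min_width=17, slack=7)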